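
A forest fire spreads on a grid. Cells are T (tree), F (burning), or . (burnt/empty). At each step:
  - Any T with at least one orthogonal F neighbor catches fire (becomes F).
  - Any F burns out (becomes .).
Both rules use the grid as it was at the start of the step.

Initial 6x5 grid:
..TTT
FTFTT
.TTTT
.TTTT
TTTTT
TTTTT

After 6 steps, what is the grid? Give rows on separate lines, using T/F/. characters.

Step 1: 4 trees catch fire, 2 burn out
  ..FTT
  .F.FT
  .TFTT
  .TTTT
  TTTTT
  TTTTT
Step 2: 5 trees catch fire, 4 burn out
  ...FT
  ....F
  .F.FT
  .TFTT
  TTTTT
  TTTTT
Step 3: 5 trees catch fire, 5 burn out
  ....F
  .....
  ....F
  .F.FT
  TTFTT
  TTTTT
Step 4: 4 trees catch fire, 5 burn out
  .....
  .....
  .....
  ....F
  TF.FT
  TTFTT
Step 5: 4 trees catch fire, 4 burn out
  .....
  .....
  .....
  .....
  F...F
  TF.FT
Step 6: 2 trees catch fire, 4 burn out
  .....
  .....
  .....
  .....
  .....
  F...F

.....
.....
.....
.....
.....
F...F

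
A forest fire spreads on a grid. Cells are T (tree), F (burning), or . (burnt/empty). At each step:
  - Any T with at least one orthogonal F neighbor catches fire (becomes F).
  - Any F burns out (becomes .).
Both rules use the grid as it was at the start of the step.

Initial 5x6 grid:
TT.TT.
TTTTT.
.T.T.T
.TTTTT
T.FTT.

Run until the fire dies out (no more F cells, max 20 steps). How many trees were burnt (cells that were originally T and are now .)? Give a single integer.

Step 1: +2 fires, +1 burnt (F count now 2)
Step 2: +3 fires, +2 burnt (F count now 3)
Step 3: +3 fires, +3 burnt (F count now 3)
Step 4: +3 fires, +3 burnt (F count now 3)
Step 5: +6 fires, +3 burnt (F count now 6)
Step 6: +2 fires, +6 burnt (F count now 2)
Step 7: +0 fires, +2 burnt (F count now 0)
Fire out after step 7
Initially T: 20, now '.': 29
Total burnt (originally-T cells now '.'): 19

Answer: 19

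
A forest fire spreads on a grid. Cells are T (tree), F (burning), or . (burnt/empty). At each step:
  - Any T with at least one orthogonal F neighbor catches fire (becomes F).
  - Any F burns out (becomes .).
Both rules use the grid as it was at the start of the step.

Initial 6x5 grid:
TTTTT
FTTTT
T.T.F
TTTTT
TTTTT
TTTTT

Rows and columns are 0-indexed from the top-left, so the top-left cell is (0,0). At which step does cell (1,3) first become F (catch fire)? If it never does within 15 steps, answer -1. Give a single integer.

Step 1: cell (1,3)='T' (+5 fires, +2 burnt)
Step 2: cell (1,3)='F' (+7 fires, +5 burnt)
  -> target ignites at step 2
Step 3: cell (1,3)='.' (+8 fires, +7 burnt)
Step 4: cell (1,3)='.' (+4 fires, +8 burnt)
Step 5: cell (1,3)='.' (+2 fires, +4 burnt)
Step 6: cell (1,3)='.' (+0 fires, +2 burnt)
  fire out at step 6

2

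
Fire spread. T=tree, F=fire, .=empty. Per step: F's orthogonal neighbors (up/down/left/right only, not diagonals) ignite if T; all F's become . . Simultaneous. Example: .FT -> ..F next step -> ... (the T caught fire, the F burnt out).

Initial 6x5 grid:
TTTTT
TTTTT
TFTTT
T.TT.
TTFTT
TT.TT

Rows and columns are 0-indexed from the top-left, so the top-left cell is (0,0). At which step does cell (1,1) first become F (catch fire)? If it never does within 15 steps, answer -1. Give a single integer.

Step 1: cell (1,1)='F' (+6 fires, +2 burnt)
  -> target ignites at step 1
Step 2: cell (1,1)='.' (+10 fires, +6 burnt)
Step 3: cell (1,1)='.' (+6 fires, +10 burnt)
Step 4: cell (1,1)='.' (+2 fires, +6 burnt)
Step 5: cell (1,1)='.' (+1 fires, +2 burnt)
Step 6: cell (1,1)='.' (+0 fires, +1 burnt)
  fire out at step 6

1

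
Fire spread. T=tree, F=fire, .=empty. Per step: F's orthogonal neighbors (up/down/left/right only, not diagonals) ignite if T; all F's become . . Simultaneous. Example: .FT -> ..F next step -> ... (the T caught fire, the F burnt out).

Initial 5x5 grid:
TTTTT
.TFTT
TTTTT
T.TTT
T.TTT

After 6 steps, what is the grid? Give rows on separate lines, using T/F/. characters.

Step 1: 4 trees catch fire, 1 burn out
  TTFTT
  .F.FT
  TTFTT
  T.TTT
  T.TTT
Step 2: 6 trees catch fire, 4 burn out
  TF.FT
  ....F
  TF.FT
  T.FTT
  T.TTT
Step 3: 6 trees catch fire, 6 burn out
  F...F
  .....
  F...F
  T..FT
  T.FTT
Step 4: 3 trees catch fire, 6 burn out
  .....
  .....
  .....
  F...F
  T..FT
Step 5: 2 trees catch fire, 3 burn out
  .....
  .....
  .....
  .....
  F...F
Step 6: 0 trees catch fire, 2 burn out
  .....
  .....
  .....
  .....
  .....

.....
.....
.....
.....
.....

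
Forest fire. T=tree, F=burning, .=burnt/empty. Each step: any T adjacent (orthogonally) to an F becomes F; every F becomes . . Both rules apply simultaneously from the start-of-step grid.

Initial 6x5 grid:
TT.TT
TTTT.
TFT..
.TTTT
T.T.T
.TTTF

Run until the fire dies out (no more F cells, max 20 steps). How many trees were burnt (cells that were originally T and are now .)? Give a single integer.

Answer: 19

Derivation:
Step 1: +6 fires, +2 burnt (F count now 6)
Step 2: +6 fires, +6 burnt (F count now 6)
Step 3: +5 fires, +6 burnt (F count now 5)
Step 4: +1 fires, +5 burnt (F count now 1)
Step 5: +1 fires, +1 burnt (F count now 1)
Step 6: +0 fires, +1 burnt (F count now 0)
Fire out after step 6
Initially T: 20, now '.': 29
Total burnt (originally-T cells now '.'): 19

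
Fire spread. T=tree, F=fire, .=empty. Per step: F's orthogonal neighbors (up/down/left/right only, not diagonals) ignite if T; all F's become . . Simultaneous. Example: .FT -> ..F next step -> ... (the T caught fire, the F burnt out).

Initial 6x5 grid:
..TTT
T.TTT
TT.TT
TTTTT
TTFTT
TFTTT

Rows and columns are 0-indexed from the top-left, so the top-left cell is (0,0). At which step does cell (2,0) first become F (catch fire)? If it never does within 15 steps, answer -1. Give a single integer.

Step 1: cell (2,0)='T' (+5 fires, +2 burnt)
Step 2: cell (2,0)='T' (+5 fires, +5 burnt)
Step 3: cell (2,0)='T' (+5 fires, +5 burnt)
Step 4: cell (2,0)='F' (+3 fires, +5 burnt)
  -> target ignites at step 4
Step 5: cell (2,0)='.' (+4 fires, +3 burnt)
Step 6: cell (2,0)='.' (+2 fires, +4 burnt)
Step 7: cell (2,0)='.' (+0 fires, +2 burnt)
  fire out at step 7

4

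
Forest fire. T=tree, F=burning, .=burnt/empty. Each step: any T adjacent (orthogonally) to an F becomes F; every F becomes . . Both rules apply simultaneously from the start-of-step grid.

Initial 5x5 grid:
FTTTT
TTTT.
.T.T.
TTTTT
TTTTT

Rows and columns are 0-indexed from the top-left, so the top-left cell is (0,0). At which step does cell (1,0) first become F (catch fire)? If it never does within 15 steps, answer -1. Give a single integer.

Step 1: cell (1,0)='F' (+2 fires, +1 burnt)
  -> target ignites at step 1
Step 2: cell (1,0)='.' (+2 fires, +2 burnt)
Step 3: cell (1,0)='.' (+3 fires, +2 burnt)
Step 4: cell (1,0)='.' (+3 fires, +3 burnt)
Step 5: cell (1,0)='.' (+4 fires, +3 burnt)
Step 6: cell (1,0)='.' (+3 fires, +4 burnt)
Step 7: cell (1,0)='.' (+2 fires, +3 burnt)
Step 8: cell (1,0)='.' (+1 fires, +2 burnt)
Step 9: cell (1,0)='.' (+0 fires, +1 burnt)
  fire out at step 9

1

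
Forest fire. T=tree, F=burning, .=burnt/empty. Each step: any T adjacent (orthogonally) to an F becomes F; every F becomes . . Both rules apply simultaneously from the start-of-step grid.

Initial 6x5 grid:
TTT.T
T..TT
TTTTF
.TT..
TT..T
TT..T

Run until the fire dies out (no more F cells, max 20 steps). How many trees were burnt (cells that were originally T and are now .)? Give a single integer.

Step 1: +2 fires, +1 burnt (F count now 2)
Step 2: +3 fires, +2 burnt (F count now 3)
Step 3: +2 fires, +3 burnt (F count now 2)
Step 4: +2 fires, +2 burnt (F count now 2)
Step 5: +2 fires, +2 burnt (F count now 2)
Step 6: +3 fires, +2 burnt (F count now 3)
Step 7: +2 fires, +3 burnt (F count now 2)
Step 8: +1 fires, +2 burnt (F count now 1)
Step 9: +0 fires, +1 burnt (F count now 0)
Fire out after step 9
Initially T: 19, now '.': 28
Total burnt (originally-T cells now '.'): 17

Answer: 17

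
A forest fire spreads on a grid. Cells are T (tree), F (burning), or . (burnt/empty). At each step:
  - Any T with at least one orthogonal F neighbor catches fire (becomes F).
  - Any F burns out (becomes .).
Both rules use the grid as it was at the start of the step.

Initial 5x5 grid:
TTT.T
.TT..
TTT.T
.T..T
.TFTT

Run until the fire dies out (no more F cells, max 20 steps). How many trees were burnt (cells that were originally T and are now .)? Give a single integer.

Answer: 14

Derivation:
Step 1: +2 fires, +1 burnt (F count now 2)
Step 2: +2 fires, +2 burnt (F count now 2)
Step 3: +2 fires, +2 burnt (F count now 2)
Step 4: +4 fires, +2 burnt (F count now 4)
Step 5: +2 fires, +4 burnt (F count now 2)
Step 6: +2 fires, +2 burnt (F count now 2)
Step 7: +0 fires, +2 burnt (F count now 0)
Fire out after step 7
Initially T: 15, now '.': 24
Total burnt (originally-T cells now '.'): 14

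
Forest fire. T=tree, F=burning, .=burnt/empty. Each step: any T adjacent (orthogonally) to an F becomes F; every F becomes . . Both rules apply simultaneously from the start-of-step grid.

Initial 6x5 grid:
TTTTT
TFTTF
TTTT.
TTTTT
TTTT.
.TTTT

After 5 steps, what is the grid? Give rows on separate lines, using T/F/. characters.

Step 1: 6 trees catch fire, 2 burn out
  TFTTF
  F.FF.
  TFTT.
  TTTTT
  TTTT.
  .TTTT
Step 2: 7 trees catch fire, 6 burn out
  F.FF.
  .....
  F.FF.
  TFTTT
  TTTT.
  .TTTT
Step 3: 4 trees catch fire, 7 burn out
  .....
  .....
  .....
  F.FFT
  TFTT.
  .TTTT
Step 4: 5 trees catch fire, 4 burn out
  .....
  .....
  .....
  ....F
  F.FF.
  .FTTT
Step 5: 2 trees catch fire, 5 burn out
  .....
  .....
  .....
  .....
  .....
  ..FFT

.....
.....
.....
.....
.....
..FFT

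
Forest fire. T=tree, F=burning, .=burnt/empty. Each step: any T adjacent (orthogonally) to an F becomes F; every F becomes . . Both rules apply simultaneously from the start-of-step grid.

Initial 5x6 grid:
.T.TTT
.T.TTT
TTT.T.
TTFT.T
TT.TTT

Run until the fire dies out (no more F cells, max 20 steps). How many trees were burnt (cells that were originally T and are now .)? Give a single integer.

Answer: 14

Derivation:
Step 1: +3 fires, +1 burnt (F count now 3)
Step 2: +4 fires, +3 burnt (F count now 4)
Step 3: +4 fires, +4 burnt (F count now 4)
Step 4: +2 fires, +4 burnt (F count now 2)
Step 5: +1 fires, +2 burnt (F count now 1)
Step 6: +0 fires, +1 burnt (F count now 0)
Fire out after step 6
Initially T: 21, now '.': 23
Total burnt (originally-T cells now '.'): 14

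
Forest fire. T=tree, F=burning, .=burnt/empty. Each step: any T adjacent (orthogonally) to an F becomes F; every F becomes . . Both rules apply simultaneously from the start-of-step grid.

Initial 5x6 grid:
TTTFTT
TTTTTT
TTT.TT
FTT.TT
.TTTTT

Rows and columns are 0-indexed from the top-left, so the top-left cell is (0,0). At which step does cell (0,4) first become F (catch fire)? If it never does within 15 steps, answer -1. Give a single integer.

Step 1: cell (0,4)='F' (+5 fires, +2 burnt)
  -> target ignites at step 1
Step 2: cell (0,4)='.' (+8 fires, +5 burnt)
Step 3: cell (0,4)='.' (+6 fires, +8 burnt)
Step 4: cell (0,4)='.' (+3 fires, +6 burnt)
Step 5: cell (0,4)='.' (+2 fires, +3 burnt)
Step 6: cell (0,4)='.' (+1 fires, +2 burnt)
Step 7: cell (0,4)='.' (+0 fires, +1 burnt)
  fire out at step 7

1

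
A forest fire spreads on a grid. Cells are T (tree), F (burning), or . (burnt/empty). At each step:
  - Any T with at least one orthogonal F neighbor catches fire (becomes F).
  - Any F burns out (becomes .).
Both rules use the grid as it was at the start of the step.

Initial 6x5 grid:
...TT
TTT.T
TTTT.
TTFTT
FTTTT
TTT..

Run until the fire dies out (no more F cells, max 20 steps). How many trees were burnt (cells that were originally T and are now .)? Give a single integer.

Step 1: +7 fires, +2 burnt (F count now 7)
Step 2: +8 fires, +7 burnt (F count now 8)
Step 3: +3 fires, +8 burnt (F count now 3)
Step 4: +0 fires, +3 burnt (F count now 0)
Fire out after step 4
Initially T: 21, now '.': 27
Total burnt (originally-T cells now '.'): 18

Answer: 18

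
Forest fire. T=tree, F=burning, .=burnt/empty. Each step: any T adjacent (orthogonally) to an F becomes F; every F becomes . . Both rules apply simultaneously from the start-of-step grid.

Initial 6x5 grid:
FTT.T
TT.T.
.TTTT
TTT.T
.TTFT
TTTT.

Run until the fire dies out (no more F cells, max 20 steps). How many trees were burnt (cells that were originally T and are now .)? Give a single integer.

Step 1: +5 fires, +2 burnt (F count now 5)
Step 2: +6 fires, +5 burnt (F count now 6)
Step 3: +5 fires, +6 burnt (F count now 5)
Step 4: +3 fires, +5 burnt (F count now 3)
Step 5: +1 fires, +3 burnt (F count now 1)
Step 6: +0 fires, +1 burnt (F count now 0)
Fire out after step 6
Initially T: 21, now '.': 29
Total burnt (originally-T cells now '.'): 20

Answer: 20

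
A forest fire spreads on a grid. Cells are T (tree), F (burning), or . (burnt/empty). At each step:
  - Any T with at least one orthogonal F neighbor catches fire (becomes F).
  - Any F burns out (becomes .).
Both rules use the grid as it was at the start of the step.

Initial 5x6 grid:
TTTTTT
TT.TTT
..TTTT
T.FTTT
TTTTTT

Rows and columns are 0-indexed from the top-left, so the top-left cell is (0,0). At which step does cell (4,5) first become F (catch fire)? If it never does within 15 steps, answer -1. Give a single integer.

Step 1: cell (4,5)='T' (+3 fires, +1 burnt)
Step 2: cell (4,5)='T' (+4 fires, +3 burnt)
Step 3: cell (4,5)='T' (+5 fires, +4 burnt)
Step 4: cell (4,5)='F' (+5 fires, +5 burnt)
  -> target ignites at step 4
Step 5: cell (4,5)='.' (+3 fires, +5 burnt)
Step 6: cell (4,5)='.' (+2 fires, +3 burnt)
Step 7: cell (4,5)='.' (+2 fires, +2 burnt)
Step 8: cell (4,5)='.' (+1 fires, +2 burnt)
Step 9: cell (4,5)='.' (+0 fires, +1 burnt)
  fire out at step 9

4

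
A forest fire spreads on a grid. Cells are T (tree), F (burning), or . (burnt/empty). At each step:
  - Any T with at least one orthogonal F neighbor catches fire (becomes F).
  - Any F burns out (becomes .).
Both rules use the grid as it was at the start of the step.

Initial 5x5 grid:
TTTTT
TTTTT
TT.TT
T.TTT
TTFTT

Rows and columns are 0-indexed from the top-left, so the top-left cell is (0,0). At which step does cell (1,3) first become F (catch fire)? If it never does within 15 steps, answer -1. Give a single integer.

Step 1: cell (1,3)='T' (+3 fires, +1 burnt)
Step 2: cell (1,3)='T' (+3 fires, +3 burnt)
Step 3: cell (1,3)='T' (+3 fires, +3 burnt)
Step 4: cell (1,3)='F' (+3 fires, +3 burnt)
  -> target ignites at step 4
Step 5: cell (1,3)='.' (+5 fires, +3 burnt)
Step 6: cell (1,3)='.' (+4 fires, +5 burnt)
Step 7: cell (1,3)='.' (+1 fires, +4 burnt)
Step 8: cell (1,3)='.' (+0 fires, +1 burnt)
  fire out at step 8

4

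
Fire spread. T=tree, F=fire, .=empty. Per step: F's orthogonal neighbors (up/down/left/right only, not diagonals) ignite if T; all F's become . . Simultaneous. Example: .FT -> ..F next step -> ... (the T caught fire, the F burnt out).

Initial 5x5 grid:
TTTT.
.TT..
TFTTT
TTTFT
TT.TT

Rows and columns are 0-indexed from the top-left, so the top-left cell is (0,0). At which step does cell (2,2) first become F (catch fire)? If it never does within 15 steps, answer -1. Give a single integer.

Step 1: cell (2,2)='F' (+8 fires, +2 burnt)
  -> target ignites at step 1
Step 2: cell (2,2)='.' (+6 fires, +8 burnt)
Step 3: cell (2,2)='.' (+3 fires, +6 burnt)
Step 4: cell (2,2)='.' (+1 fires, +3 burnt)
Step 5: cell (2,2)='.' (+0 fires, +1 burnt)
  fire out at step 5

1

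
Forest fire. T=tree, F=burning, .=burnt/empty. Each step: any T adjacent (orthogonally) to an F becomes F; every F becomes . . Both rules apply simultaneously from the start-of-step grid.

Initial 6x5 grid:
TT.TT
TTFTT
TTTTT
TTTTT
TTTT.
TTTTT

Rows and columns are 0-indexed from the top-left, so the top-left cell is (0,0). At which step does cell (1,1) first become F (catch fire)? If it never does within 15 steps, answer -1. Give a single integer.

Step 1: cell (1,1)='F' (+3 fires, +1 burnt)
  -> target ignites at step 1
Step 2: cell (1,1)='.' (+7 fires, +3 burnt)
Step 3: cell (1,1)='.' (+7 fires, +7 burnt)
Step 4: cell (1,1)='.' (+5 fires, +7 burnt)
Step 5: cell (1,1)='.' (+3 fires, +5 burnt)
Step 6: cell (1,1)='.' (+2 fires, +3 burnt)
Step 7: cell (1,1)='.' (+0 fires, +2 burnt)
  fire out at step 7

1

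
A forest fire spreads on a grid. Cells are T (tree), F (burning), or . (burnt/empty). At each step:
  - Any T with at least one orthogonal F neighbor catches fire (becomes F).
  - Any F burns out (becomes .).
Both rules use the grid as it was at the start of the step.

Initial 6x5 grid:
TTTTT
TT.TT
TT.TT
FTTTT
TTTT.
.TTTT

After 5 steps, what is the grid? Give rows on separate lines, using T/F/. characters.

Step 1: 3 trees catch fire, 1 burn out
  TTTTT
  TT.TT
  FT.TT
  .FTTT
  FTTT.
  .TTTT
Step 2: 4 trees catch fire, 3 burn out
  TTTTT
  FT.TT
  .F.TT
  ..FTT
  .FTT.
  .TTTT
Step 3: 5 trees catch fire, 4 burn out
  FTTTT
  .F.TT
  ...TT
  ...FT
  ..FT.
  .FTTT
Step 4: 5 trees catch fire, 5 burn out
  .FTTT
  ...TT
  ...FT
  ....F
  ...F.
  ..FTT
Step 5: 4 trees catch fire, 5 burn out
  ..FTT
  ...FT
  ....F
  .....
  .....
  ...FT

..FTT
...FT
....F
.....
.....
...FT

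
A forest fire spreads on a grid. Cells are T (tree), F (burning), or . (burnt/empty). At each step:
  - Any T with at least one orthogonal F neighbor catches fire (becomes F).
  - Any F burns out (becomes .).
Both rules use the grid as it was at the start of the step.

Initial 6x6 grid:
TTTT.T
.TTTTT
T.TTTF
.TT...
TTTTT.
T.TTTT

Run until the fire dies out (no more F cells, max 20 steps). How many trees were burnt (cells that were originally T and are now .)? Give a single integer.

Step 1: +2 fires, +1 burnt (F count now 2)
Step 2: +3 fires, +2 burnt (F count now 3)
Step 3: +2 fires, +3 burnt (F count now 2)
Step 4: +3 fires, +2 burnt (F count now 3)
Step 5: +4 fires, +3 burnt (F count now 4)
Step 6: +4 fires, +4 burnt (F count now 4)
Step 7: +4 fires, +4 burnt (F count now 4)
Step 8: +2 fires, +4 burnt (F count now 2)
Step 9: +1 fires, +2 burnt (F count now 1)
Step 10: +0 fires, +1 burnt (F count now 0)
Fire out after step 10
Initially T: 26, now '.': 35
Total burnt (originally-T cells now '.'): 25

Answer: 25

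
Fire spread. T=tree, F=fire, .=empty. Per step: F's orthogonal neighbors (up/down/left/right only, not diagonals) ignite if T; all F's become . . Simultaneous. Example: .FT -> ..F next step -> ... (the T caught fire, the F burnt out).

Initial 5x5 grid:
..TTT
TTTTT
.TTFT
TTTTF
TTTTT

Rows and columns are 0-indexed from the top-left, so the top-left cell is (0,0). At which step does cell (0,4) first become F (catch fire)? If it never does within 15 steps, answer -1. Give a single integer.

Step 1: cell (0,4)='T' (+5 fires, +2 burnt)
Step 2: cell (0,4)='T' (+6 fires, +5 burnt)
Step 3: cell (0,4)='F' (+5 fires, +6 burnt)
  -> target ignites at step 3
Step 4: cell (0,4)='.' (+3 fires, +5 burnt)
Step 5: cell (0,4)='.' (+1 fires, +3 burnt)
Step 6: cell (0,4)='.' (+0 fires, +1 burnt)
  fire out at step 6

3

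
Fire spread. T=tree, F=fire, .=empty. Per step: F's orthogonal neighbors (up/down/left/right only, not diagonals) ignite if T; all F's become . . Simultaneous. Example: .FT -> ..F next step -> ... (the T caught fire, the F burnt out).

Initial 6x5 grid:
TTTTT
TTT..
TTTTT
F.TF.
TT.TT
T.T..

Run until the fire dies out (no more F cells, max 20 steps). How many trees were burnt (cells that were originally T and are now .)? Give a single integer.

Answer: 19

Derivation:
Step 1: +5 fires, +2 burnt (F count now 5)
Step 2: +7 fires, +5 burnt (F count now 7)
Step 3: +3 fires, +7 burnt (F count now 3)
Step 4: +2 fires, +3 burnt (F count now 2)
Step 5: +1 fires, +2 burnt (F count now 1)
Step 6: +1 fires, +1 burnt (F count now 1)
Step 7: +0 fires, +1 burnt (F count now 0)
Fire out after step 7
Initially T: 20, now '.': 29
Total burnt (originally-T cells now '.'): 19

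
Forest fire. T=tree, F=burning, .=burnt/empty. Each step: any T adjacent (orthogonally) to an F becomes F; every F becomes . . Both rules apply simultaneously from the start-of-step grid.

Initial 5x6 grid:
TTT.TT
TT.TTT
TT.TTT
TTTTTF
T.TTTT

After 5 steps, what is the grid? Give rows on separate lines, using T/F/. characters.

Step 1: 3 trees catch fire, 1 burn out
  TTT.TT
  TT.TTT
  TT.TTF
  TTTTF.
  T.TTTF
Step 2: 4 trees catch fire, 3 burn out
  TTT.TT
  TT.TTF
  TT.TF.
  TTTF..
  T.TTF.
Step 3: 5 trees catch fire, 4 burn out
  TTT.TF
  TT.TF.
  TT.F..
  TTF...
  T.TF..
Step 4: 4 trees catch fire, 5 burn out
  TTT.F.
  TT.F..
  TT....
  TF....
  T.F...
Step 5: 2 trees catch fire, 4 burn out
  TTT...
  TT....
  TF....
  F.....
  T.....

TTT...
TT....
TF....
F.....
T.....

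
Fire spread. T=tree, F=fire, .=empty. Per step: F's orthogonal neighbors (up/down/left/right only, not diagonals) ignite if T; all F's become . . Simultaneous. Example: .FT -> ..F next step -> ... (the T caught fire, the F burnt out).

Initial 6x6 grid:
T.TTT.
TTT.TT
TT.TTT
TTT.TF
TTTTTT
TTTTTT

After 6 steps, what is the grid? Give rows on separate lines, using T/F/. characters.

Step 1: 3 trees catch fire, 1 burn out
  T.TTT.
  TTT.TT
  TT.TTF
  TTT.F.
  TTTTTF
  TTTTTT
Step 2: 4 trees catch fire, 3 burn out
  T.TTT.
  TTT.TF
  TT.TF.
  TTT...
  TTTTF.
  TTTTTF
Step 3: 4 trees catch fire, 4 burn out
  T.TTT.
  TTT.F.
  TT.F..
  TTT...
  TTTF..
  TTTTF.
Step 4: 3 trees catch fire, 4 burn out
  T.TTF.
  TTT...
  TT....
  TTT...
  TTF...
  TTTF..
Step 5: 4 trees catch fire, 3 burn out
  T.TF..
  TTT...
  TT....
  TTF...
  TF....
  TTF...
Step 6: 4 trees catch fire, 4 burn out
  T.F...
  TTT...
  TT....
  TF....
  F.....
  TF....

T.F...
TTT...
TT....
TF....
F.....
TF....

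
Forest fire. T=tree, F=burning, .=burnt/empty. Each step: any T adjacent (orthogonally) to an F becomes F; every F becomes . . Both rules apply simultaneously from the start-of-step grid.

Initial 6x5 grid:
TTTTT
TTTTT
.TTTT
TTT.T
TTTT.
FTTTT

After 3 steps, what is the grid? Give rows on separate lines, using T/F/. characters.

Step 1: 2 trees catch fire, 1 burn out
  TTTTT
  TTTTT
  .TTTT
  TTT.T
  FTTT.
  .FTTT
Step 2: 3 trees catch fire, 2 burn out
  TTTTT
  TTTTT
  .TTTT
  FTT.T
  .FTT.
  ..FTT
Step 3: 3 trees catch fire, 3 burn out
  TTTTT
  TTTTT
  .TTTT
  .FT.T
  ..FT.
  ...FT

TTTTT
TTTTT
.TTTT
.FT.T
..FT.
...FT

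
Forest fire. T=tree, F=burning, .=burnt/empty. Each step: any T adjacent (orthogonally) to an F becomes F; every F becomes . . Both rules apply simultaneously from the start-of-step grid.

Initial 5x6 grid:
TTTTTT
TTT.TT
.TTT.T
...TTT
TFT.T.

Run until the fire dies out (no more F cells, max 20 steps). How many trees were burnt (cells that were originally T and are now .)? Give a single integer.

Step 1: +2 fires, +1 burnt (F count now 2)
Step 2: +0 fires, +2 burnt (F count now 0)
Fire out after step 2
Initially T: 21, now '.': 11
Total burnt (originally-T cells now '.'): 2

Answer: 2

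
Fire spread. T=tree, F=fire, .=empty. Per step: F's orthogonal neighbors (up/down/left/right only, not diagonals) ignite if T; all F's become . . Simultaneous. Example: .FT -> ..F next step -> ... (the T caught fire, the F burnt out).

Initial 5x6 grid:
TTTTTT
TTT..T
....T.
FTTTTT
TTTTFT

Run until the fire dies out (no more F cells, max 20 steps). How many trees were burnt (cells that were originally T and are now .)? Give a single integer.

Step 1: +5 fires, +2 burnt (F count now 5)
Step 2: +6 fires, +5 burnt (F count now 6)
Step 3: +0 fires, +6 burnt (F count now 0)
Fire out after step 3
Initially T: 21, now '.': 20
Total burnt (originally-T cells now '.'): 11

Answer: 11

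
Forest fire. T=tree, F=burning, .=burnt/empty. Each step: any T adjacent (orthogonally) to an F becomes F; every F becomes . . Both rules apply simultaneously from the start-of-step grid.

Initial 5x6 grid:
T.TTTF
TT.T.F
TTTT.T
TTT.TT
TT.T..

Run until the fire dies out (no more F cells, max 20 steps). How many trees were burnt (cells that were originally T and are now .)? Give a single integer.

Answer: 19

Derivation:
Step 1: +2 fires, +2 burnt (F count now 2)
Step 2: +2 fires, +2 burnt (F count now 2)
Step 3: +3 fires, +2 burnt (F count now 3)
Step 4: +1 fires, +3 burnt (F count now 1)
Step 5: +1 fires, +1 burnt (F count now 1)
Step 6: +2 fires, +1 burnt (F count now 2)
Step 7: +3 fires, +2 burnt (F count now 3)
Step 8: +3 fires, +3 burnt (F count now 3)
Step 9: +2 fires, +3 burnt (F count now 2)
Step 10: +0 fires, +2 burnt (F count now 0)
Fire out after step 10
Initially T: 20, now '.': 29
Total burnt (originally-T cells now '.'): 19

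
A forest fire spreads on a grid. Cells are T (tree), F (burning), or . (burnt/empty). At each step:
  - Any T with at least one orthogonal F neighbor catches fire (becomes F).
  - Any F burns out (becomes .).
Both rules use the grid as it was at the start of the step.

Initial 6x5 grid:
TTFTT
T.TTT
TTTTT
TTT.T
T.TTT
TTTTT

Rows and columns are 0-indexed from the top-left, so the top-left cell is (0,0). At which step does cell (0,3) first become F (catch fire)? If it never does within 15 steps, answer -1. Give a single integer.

Step 1: cell (0,3)='F' (+3 fires, +1 burnt)
  -> target ignites at step 1
Step 2: cell (0,3)='.' (+4 fires, +3 burnt)
Step 3: cell (0,3)='.' (+5 fires, +4 burnt)
Step 4: cell (0,3)='.' (+4 fires, +5 burnt)
Step 5: cell (0,3)='.' (+4 fires, +4 burnt)
Step 6: cell (0,3)='.' (+4 fires, +4 burnt)
Step 7: cell (0,3)='.' (+2 fires, +4 burnt)
Step 8: cell (0,3)='.' (+0 fires, +2 burnt)
  fire out at step 8

1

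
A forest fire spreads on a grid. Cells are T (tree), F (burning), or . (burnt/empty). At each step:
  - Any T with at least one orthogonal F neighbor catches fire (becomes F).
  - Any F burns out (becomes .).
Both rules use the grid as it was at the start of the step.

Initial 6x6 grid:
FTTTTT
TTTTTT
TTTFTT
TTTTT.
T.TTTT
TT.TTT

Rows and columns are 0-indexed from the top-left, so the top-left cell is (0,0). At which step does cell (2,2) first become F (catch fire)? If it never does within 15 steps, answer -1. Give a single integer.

Step 1: cell (2,2)='F' (+6 fires, +2 burnt)
  -> target ignites at step 1
Step 2: cell (2,2)='.' (+11 fires, +6 burnt)
Step 3: cell (2,2)='.' (+7 fires, +11 burnt)
Step 4: cell (2,2)='.' (+4 fires, +7 burnt)
Step 5: cell (2,2)='.' (+2 fires, +4 burnt)
Step 6: cell (2,2)='.' (+1 fires, +2 burnt)
Step 7: cell (2,2)='.' (+0 fires, +1 burnt)
  fire out at step 7

1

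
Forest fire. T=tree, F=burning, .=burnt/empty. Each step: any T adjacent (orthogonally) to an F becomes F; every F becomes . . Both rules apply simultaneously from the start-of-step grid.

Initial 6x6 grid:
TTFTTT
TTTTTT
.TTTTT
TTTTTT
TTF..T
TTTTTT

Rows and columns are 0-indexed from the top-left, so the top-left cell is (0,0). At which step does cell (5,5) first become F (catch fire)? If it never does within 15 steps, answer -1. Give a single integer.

Step 1: cell (5,5)='T' (+6 fires, +2 burnt)
Step 2: cell (5,5)='T' (+10 fires, +6 burnt)
Step 3: cell (5,5)='T' (+9 fires, +10 burnt)
Step 4: cell (5,5)='F' (+4 fires, +9 burnt)
  -> target ignites at step 4
Step 5: cell (5,5)='.' (+2 fires, +4 burnt)
Step 6: cell (5,5)='.' (+0 fires, +2 burnt)
  fire out at step 6

4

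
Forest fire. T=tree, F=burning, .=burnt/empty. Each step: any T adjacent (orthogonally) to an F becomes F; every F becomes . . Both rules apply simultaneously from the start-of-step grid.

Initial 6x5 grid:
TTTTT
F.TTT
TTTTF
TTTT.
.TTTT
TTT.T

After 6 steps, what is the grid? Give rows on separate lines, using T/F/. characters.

Step 1: 4 trees catch fire, 2 burn out
  FTTTT
  ..TTF
  FTTF.
  TTTT.
  .TTTT
  TTT.T
Step 2: 7 trees catch fire, 4 burn out
  .FTTF
  ..TF.
  .FF..
  FTTF.
  .TTTT
  TTT.T
Step 3: 6 trees catch fire, 7 burn out
  ..FF.
  ..F..
  .....
  .FF..
  .TTFT
  TTT.T
Step 4: 3 trees catch fire, 6 burn out
  .....
  .....
  .....
  .....
  .FF.F
  TTT.T
Step 5: 3 trees catch fire, 3 burn out
  .....
  .....
  .....
  .....
  .....
  TFF.F
Step 6: 1 trees catch fire, 3 burn out
  .....
  .....
  .....
  .....
  .....
  F....

.....
.....
.....
.....
.....
F....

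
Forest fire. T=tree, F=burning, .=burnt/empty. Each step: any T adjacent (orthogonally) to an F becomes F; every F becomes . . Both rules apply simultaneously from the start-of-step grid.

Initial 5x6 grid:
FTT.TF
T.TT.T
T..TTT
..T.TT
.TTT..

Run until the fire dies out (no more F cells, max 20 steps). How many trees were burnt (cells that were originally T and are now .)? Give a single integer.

Step 1: +4 fires, +2 burnt (F count now 4)
Step 2: +3 fires, +4 burnt (F count now 3)
Step 3: +3 fires, +3 burnt (F count now 3)
Step 4: +3 fires, +3 burnt (F count now 3)
Step 5: +0 fires, +3 burnt (F count now 0)
Fire out after step 5
Initially T: 17, now '.': 26
Total burnt (originally-T cells now '.'): 13

Answer: 13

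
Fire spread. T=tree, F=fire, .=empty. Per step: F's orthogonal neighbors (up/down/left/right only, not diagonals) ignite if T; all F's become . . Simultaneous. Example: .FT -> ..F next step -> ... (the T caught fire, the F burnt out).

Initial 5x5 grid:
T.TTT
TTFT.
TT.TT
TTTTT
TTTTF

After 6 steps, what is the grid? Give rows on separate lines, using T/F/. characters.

Step 1: 5 trees catch fire, 2 burn out
  T.FTT
  TF.F.
  TT.TT
  TTTTF
  TTTF.
Step 2: 7 trees catch fire, 5 burn out
  T..FT
  F....
  TF.FF
  TTTF.
  TTF..
Step 3: 6 trees catch fire, 7 burn out
  F...F
  .....
  F....
  TFF..
  TF...
Step 4: 2 trees catch fire, 6 burn out
  .....
  .....
  .....
  F....
  F....
Step 5: 0 trees catch fire, 2 burn out
  .....
  .....
  .....
  .....
  .....
Step 6: 0 trees catch fire, 0 burn out
  .....
  .....
  .....
  .....
  .....

.....
.....
.....
.....
.....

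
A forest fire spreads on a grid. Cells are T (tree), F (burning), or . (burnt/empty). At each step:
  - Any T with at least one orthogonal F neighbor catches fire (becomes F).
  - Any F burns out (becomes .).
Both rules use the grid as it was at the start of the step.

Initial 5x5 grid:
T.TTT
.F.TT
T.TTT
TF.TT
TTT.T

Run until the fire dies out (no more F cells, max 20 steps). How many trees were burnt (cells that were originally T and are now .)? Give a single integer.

Answer: 5

Derivation:
Step 1: +2 fires, +2 burnt (F count now 2)
Step 2: +3 fires, +2 burnt (F count now 3)
Step 3: +0 fires, +3 burnt (F count now 0)
Fire out after step 3
Initially T: 17, now '.': 13
Total burnt (originally-T cells now '.'): 5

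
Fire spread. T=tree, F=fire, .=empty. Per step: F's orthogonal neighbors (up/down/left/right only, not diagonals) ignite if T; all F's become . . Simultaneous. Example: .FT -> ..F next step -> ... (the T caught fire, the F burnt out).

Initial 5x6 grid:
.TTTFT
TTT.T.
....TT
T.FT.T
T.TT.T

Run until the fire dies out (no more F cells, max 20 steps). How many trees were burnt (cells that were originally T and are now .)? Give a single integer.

Step 1: +5 fires, +2 burnt (F count now 5)
Step 2: +3 fires, +5 burnt (F count now 3)
Step 3: +3 fires, +3 burnt (F count now 3)
Step 4: +2 fires, +3 burnt (F count now 2)
Step 5: +2 fires, +2 burnt (F count now 2)
Step 6: +0 fires, +2 burnt (F count now 0)
Fire out after step 6
Initially T: 17, now '.': 28
Total burnt (originally-T cells now '.'): 15

Answer: 15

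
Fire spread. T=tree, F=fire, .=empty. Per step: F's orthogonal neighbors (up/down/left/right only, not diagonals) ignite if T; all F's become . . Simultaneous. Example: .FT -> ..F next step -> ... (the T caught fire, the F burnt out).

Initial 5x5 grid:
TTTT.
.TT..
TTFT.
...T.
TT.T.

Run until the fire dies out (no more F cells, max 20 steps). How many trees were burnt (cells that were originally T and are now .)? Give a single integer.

Step 1: +3 fires, +1 burnt (F count now 3)
Step 2: +4 fires, +3 burnt (F count now 4)
Step 3: +3 fires, +4 burnt (F count now 3)
Step 4: +1 fires, +3 burnt (F count now 1)
Step 5: +0 fires, +1 burnt (F count now 0)
Fire out after step 5
Initially T: 13, now '.': 23
Total burnt (originally-T cells now '.'): 11

Answer: 11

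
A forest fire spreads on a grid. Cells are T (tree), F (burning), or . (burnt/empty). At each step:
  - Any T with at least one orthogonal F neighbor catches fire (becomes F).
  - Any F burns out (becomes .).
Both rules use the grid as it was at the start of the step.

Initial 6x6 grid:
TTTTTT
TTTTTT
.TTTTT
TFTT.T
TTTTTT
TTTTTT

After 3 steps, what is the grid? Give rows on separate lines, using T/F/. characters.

Step 1: 4 trees catch fire, 1 burn out
  TTTTTT
  TTTTTT
  .FTTTT
  F.FT.T
  TFTTTT
  TTTTTT
Step 2: 6 trees catch fire, 4 burn out
  TTTTTT
  TFTTTT
  ..FTTT
  ...F.T
  F.FTTT
  TFTTTT
Step 3: 7 trees catch fire, 6 burn out
  TFTTTT
  F.FTTT
  ...FTT
  .....T
  ...FTT
  F.FTTT

TFTTTT
F.FTTT
...FTT
.....T
...FTT
F.FTTT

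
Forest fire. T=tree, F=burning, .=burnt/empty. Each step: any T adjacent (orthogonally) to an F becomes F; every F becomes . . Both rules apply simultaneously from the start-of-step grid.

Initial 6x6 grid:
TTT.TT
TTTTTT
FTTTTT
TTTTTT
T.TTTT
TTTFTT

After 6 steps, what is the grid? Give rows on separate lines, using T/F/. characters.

Step 1: 6 trees catch fire, 2 burn out
  TTT.TT
  FTTTTT
  .FTTTT
  FTTTTT
  T.TFTT
  TTF.FT
Step 2: 10 trees catch fire, 6 burn out
  FTT.TT
  .FTTTT
  ..FTTT
  .FTFTT
  F.F.FT
  TF...F
Step 3: 7 trees catch fire, 10 burn out
  .FT.TT
  ..FTTT
  ...FTT
  ..F.FT
  .....F
  F.....
Step 4: 4 trees catch fire, 7 burn out
  ..F.TT
  ...FTT
  ....FT
  .....F
  ......
  ......
Step 5: 2 trees catch fire, 4 burn out
  ....TT
  ....FT
  .....F
  ......
  ......
  ......
Step 6: 2 trees catch fire, 2 burn out
  ....FT
  .....F
  ......
  ......
  ......
  ......

....FT
.....F
......
......
......
......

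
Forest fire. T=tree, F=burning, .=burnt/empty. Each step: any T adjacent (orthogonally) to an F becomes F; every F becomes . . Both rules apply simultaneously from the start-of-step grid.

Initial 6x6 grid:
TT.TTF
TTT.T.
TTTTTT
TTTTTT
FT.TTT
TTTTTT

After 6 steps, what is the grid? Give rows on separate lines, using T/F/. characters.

Step 1: 4 trees catch fire, 2 burn out
  TT.TF.
  TTT.T.
  TTTTTT
  FTTTTT
  .F.TTT
  FTTTTT
Step 2: 5 trees catch fire, 4 burn out
  TT.F..
  TTT.F.
  FTTTTT
  .FTTTT
  ...TTT
  .FTTTT
Step 3: 5 trees catch fire, 5 burn out
  TT....
  FTT...
  .FTTFT
  ..FTTT
  ...TTT
  ..FTTT
Step 4: 8 trees catch fire, 5 burn out
  FT....
  .FT...
  ..FF.F
  ...FFT
  ...TTT
  ...FTT
Step 5: 6 trees catch fire, 8 burn out
  .F....
  ..F...
  ......
  .....F
  ...FFT
  ....FT
Step 6: 2 trees catch fire, 6 burn out
  ......
  ......
  ......
  ......
  .....F
  .....F

......
......
......
......
.....F
.....F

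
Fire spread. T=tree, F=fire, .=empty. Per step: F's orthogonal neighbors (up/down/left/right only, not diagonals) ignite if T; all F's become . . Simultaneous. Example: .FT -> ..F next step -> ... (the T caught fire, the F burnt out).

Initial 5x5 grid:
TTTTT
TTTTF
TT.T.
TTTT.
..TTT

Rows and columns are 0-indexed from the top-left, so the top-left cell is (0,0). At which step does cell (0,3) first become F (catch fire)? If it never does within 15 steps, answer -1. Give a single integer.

Step 1: cell (0,3)='T' (+2 fires, +1 burnt)
Step 2: cell (0,3)='F' (+3 fires, +2 burnt)
  -> target ignites at step 2
Step 3: cell (0,3)='.' (+3 fires, +3 burnt)
Step 4: cell (0,3)='.' (+5 fires, +3 burnt)
Step 5: cell (0,3)='.' (+5 fires, +5 burnt)
Step 6: cell (0,3)='.' (+1 fires, +5 burnt)
Step 7: cell (0,3)='.' (+0 fires, +1 burnt)
  fire out at step 7

2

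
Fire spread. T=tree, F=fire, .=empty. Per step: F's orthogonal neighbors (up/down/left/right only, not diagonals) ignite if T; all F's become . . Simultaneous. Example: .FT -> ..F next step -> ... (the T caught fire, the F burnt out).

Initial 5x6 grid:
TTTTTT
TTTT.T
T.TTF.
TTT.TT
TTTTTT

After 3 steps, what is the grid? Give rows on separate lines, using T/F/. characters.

Step 1: 2 trees catch fire, 1 burn out
  TTTTTT
  TTTT.T
  T.TF..
  TTT.FT
  TTTTTT
Step 2: 4 trees catch fire, 2 burn out
  TTTTTT
  TTTF.T
  T.F...
  TTT..F
  TTTTFT
Step 3: 5 trees catch fire, 4 burn out
  TTTFTT
  TTF..T
  T.....
  TTF...
  TTTF.F

TTTFTT
TTF..T
T.....
TTF...
TTTF.F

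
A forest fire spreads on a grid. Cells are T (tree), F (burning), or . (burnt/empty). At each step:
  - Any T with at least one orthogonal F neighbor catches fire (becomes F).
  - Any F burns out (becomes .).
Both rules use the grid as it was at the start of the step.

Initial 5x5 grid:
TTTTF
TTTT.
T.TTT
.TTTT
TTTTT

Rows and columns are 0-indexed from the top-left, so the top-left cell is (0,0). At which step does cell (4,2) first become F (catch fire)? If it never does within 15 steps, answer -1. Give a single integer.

Step 1: cell (4,2)='T' (+1 fires, +1 burnt)
Step 2: cell (4,2)='T' (+2 fires, +1 burnt)
Step 3: cell (4,2)='T' (+3 fires, +2 burnt)
Step 4: cell (4,2)='T' (+5 fires, +3 burnt)
Step 5: cell (4,2)='T' (+4 fires, +5 burnt)
Step 6: cell (4,2)='F' (+4 fires, +4 burnt)
  -> target ignites at step 6
Step 7: cell (4,2)='.' (+1 fires, +4 burnt)
Step 8: cell (4,2)='.' (+1 fires, +1 burnt)
Step 9: cell (4,2)='.' (+0 fires, +1 burnt)
  fire out at step 9

6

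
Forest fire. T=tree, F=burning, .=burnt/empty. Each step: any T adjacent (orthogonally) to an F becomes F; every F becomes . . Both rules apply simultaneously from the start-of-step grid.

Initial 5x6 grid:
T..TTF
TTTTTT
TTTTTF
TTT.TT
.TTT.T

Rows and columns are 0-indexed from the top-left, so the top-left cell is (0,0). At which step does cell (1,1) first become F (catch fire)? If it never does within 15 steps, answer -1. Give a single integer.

Step 1: cell (1,1)='T' (+4 fires, +2 burnt)
Step 2: cell (1,1)='T' (+5 fires, +4 burnt)
Step 3: cell (1,1)='T' (+2 fires, +5 burnt)
Step 4: cell (1,1)='T' (+3 fires, +2 burnt)
Step 5: cell (1,1)='F' (+4 fires, +3 burnt)
  -> target ignites at step 5
Step 6: cell (1,1)='.' (+4 fires, +4 burnt)
Step 7: cell (1,1)='.' (+1 fires, +4 burnt)
Step 8: cell (1,1)='.' (+0 fires, +1 burnt)
  fire out at step 8

5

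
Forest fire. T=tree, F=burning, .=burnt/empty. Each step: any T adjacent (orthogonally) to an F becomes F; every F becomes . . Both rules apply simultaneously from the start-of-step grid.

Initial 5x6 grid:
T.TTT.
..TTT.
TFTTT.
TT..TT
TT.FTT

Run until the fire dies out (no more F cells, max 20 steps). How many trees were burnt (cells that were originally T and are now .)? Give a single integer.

Step 1: +4 fires, +2 burnt (F count now 4)
Step 2: +6 fires, +4 burnt (F count now 6)
Step 3: +5 fires, +6 burnt (F count now 5)
Step 4: +2 fires, +5 burnt (F count now 2)
Step 5: +1 fires, +2 burnt (F count now 1)
Step 6: +0 fires, +1 burnt (F count now 0)
Fire out after step 6
Initially T: 19, now '.': 29
Total burnt (originally-T cells now '.'): 18

Answer: 18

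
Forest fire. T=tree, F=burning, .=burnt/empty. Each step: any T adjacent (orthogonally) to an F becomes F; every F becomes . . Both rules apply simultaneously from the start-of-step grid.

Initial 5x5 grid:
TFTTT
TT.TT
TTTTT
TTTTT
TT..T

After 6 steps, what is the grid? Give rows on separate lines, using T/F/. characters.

Step 1: 3 trees catch fire, 1 burn out
  F.FTT
  TF.TT
  TTTTT
  TTTTT
  TT..T
Step 2: 3 trees catch fire, 3 burn out
  ...FT
  F..TT
  TFTTT
  TTTTT
  TT..T
Step 3: 5 trees catch fire, 3 burn out
  ....F
  ...FT
  F.FTT
  TFTTT
  TT..T
Step 4: 5 trees catch fire, 5 burn out
  .....
  ....F
  ...FT
  F.FTT
  TF..T
Step 5: 3 trees catch fire, 5 burn out
  .....
  .....
  ....F
  ...FT
  F...T
Step 6: 1 trees catch fire, 3 burn out
  .....
  .....
  .....
  ....F
  ....T

.....
.....
.....
....F
....T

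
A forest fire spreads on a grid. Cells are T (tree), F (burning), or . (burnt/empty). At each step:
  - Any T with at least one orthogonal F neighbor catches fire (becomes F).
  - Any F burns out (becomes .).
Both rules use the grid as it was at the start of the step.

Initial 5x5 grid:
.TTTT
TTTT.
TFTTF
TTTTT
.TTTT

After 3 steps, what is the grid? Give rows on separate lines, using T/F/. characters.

Step 1: 6 trees catch fire, 2 burn out
  .TTTT
  TFTT.
  F.FF.
  TFTTF
  .TTTT
Step 2: 9 trees catch fire, 6 burn out
  .FTTT
  F.FF.
  .....
  F.FF.
  .FTTF
Step 3: 4 trees catch fire, 9 burn out
  ..FFT
  .....
  .....
  .....
  ..FF.

..FFT
.....
.....
.....
..FF.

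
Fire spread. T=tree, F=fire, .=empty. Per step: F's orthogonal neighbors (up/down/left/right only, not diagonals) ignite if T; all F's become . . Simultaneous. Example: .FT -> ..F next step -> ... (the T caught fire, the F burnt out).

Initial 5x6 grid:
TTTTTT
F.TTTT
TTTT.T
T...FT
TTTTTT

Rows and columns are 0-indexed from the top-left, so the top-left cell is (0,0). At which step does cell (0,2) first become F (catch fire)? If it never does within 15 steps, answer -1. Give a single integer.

Step 1: cell (0,2)='T' (+4 fires, +2 burnt)
Step 2: cell (0,2)='T' (+6 fires, +4 burnt)
Step 3: cell (0,2)='F' (+5 fires, +6 burnt)
  -> target ignites at step 3
Step 4: cell (0,2)='.' (+6 fires, +5 burnt)
Step 5: cell (0,2)='.' (+2 fires, +6 burnt)
Step 6: cell (0,2)='.' (+0 fires, +2 burnt)
  fire out at step 6

3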